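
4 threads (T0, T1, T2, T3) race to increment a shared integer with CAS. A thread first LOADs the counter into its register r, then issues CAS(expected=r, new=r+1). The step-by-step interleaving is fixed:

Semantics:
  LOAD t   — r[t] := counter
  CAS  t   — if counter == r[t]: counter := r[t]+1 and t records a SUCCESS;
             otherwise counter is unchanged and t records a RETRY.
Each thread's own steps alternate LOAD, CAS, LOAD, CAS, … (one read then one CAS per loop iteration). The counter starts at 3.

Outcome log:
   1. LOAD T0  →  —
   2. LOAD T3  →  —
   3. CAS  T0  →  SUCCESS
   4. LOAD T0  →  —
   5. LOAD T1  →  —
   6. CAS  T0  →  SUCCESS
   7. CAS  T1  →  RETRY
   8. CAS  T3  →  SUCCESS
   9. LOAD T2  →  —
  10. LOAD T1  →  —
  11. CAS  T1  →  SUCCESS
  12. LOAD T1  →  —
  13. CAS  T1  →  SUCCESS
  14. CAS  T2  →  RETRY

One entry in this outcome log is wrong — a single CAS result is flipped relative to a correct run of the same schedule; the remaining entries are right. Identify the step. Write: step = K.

Re-executing:
1. LOAD T0 → mem=3 r[T0]=3 [LOAD]
2. LOAD T3 → mem=3 r[T3]=3 [LOAD]
3. CAS T0 → mem=4 r[T0]=3 [OK]
4. LOAD T0 → mem=4 r[T0]=4 [LOAD]
5. LOAD T1 → mem=4 r[T1]=4 [LOAD]
6. CAS T0 → mem=5 r[T0]=4 [OK]
7. CAS T1 → mem=5 r[T1]=4 [RETRY]
8. CAS T3 → mem=5 r[T3]=3 [RETRY]
9. LOAD T2 → mem=5 r[T2]=5 [LOAD]
10. LOAD T1 → mem=5 r[T1]=5 [LOAD]
11. CAS T1 → mem=6 r[T1]=5 [OK]
12. LOAD T1 → mem=6 r[T1]=6 [LOAD]
13. CAS T1 → mem=7 r[T1]=6 [OK]
14. CAS T2 → mem=7 r[T2]=5 [RETRY]
Log disagrees first at step 8.

step = 8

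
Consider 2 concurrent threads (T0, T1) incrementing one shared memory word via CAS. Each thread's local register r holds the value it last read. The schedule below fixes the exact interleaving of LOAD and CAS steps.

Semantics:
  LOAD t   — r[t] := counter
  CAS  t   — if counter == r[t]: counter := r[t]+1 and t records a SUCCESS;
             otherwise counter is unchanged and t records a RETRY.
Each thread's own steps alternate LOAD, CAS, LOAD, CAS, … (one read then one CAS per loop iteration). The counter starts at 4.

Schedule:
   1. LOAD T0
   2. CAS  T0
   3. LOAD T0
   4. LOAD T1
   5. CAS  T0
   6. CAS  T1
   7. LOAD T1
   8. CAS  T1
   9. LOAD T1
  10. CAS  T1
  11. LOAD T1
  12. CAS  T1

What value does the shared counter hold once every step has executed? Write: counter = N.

T0 LOAD — after: cnt=4, r=4 — load
T0 CAS — after: cnt=5, r=4 — ok
T0 LOAD — after: cnt=5, r=5 — load
T1 LOAD — after: cnt=5, r=5 — load
T0 CAS — after: cnt=6, r=5 — ok
T1 CAS — after: cnt=6, r=5 — retry
T1 LOAD — after: cnt=6, r=6 — load
T1 CAS — after: cnt=7, r=6 — ok
T1 LOAD — after: cnt=7, r=7 — load
T1 CAS — after: cnt=8, r=7 — ok
T1 LOAD — after: cnt=8, r=8 — load
T1 CAS — after: cnt=9, r=8 — ok

counter = 9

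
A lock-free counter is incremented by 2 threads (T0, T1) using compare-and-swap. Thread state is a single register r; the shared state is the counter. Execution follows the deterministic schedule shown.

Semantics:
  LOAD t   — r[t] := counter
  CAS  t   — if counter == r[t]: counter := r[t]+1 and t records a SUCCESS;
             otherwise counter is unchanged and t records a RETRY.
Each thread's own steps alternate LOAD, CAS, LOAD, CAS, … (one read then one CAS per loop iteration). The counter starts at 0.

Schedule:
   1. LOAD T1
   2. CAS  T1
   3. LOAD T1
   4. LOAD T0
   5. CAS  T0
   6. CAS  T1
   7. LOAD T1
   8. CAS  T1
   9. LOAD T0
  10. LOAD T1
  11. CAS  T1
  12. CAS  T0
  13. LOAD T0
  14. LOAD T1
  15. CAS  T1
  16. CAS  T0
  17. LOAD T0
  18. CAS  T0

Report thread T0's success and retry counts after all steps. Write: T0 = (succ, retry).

   1) LOAD T1:  M=0  r_T1=0
   2) CAS  T1:  M=1  r_T1=0 ✓
   3) LOAD T1:  M=1  r_T1=1
   4) LOAD T0:  M=1  r_T0=1
   5) CAS  T0:  M=2  r_T0=1 ✓
   6) CAS  T1:  M=2  r_T1=1 ✗
   7) LOAD T1:  M=2  r_T1=2
   8) CAS  T1:  M=3  r_T1=2 ✓
   9) LOAD T0:  M=3  r_T0=3
  10) LOAD T1:  M=3  r_T1=3
  11) CAS  T1:  M=4  r_T1=3 ✓
  12) CAS  T0:  M=4  r_T0=3 ✗
  13) LOAD T0:  M=4  r_T0=4
  14) LOAD T1:  M=4  r_T1=4
  15) CAS  T1:  M=5  r_T1=4 ✓
  16) CAS  T0:  M=5  r_T0=4 ✗
  17) LOAD T0:  M=5  r_T0=5
  18) CAS  T0:  M=6  r_T0=5 ✓

T0 = (2, 2)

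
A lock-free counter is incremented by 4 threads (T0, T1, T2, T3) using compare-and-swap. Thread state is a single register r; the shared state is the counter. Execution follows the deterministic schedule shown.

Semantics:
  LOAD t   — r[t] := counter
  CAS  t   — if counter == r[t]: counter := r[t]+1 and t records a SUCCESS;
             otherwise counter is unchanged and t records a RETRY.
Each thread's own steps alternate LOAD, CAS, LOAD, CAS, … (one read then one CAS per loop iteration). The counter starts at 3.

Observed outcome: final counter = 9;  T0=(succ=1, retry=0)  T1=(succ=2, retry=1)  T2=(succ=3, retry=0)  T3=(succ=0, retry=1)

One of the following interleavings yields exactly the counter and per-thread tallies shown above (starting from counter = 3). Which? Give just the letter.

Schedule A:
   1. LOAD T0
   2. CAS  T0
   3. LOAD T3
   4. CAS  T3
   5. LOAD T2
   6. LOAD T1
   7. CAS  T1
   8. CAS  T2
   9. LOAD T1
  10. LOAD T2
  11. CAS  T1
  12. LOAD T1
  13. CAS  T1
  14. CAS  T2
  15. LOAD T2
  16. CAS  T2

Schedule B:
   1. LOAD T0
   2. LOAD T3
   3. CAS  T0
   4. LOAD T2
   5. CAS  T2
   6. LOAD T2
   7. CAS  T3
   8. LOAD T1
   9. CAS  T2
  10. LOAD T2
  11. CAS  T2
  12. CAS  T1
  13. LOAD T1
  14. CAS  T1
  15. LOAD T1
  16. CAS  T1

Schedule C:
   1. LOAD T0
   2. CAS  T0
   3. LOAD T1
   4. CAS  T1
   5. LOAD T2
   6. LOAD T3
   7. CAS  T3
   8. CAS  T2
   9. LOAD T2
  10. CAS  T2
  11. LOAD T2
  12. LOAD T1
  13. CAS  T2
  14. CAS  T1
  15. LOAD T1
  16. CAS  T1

Run B:
T0 LOAD — after: cnt=3, r=3 — load
T3 LOAD — after: cnt=3, r=3 — load
T0 CAS — after: cnt=4, r=3 — ok
T2 LOAD — after: cnt=4, r=4 — load
T2 CAS — after: cnt=5, r=4 — ok
T2 LOAD — after: cnt=5, r=5 — load
T3 CAS — after: cnt=5, r=3 — retry
T1 LOAD — after: cnt=5, r=5 — load
T2 CAS — after: cnt=6, r=5 — ok
T2 LOAD — after: cnt=6, r=6 — load
T2 CAS — after: cnt=7, r=6 — ok
T1 CAS — after: cnt=7, r=5 — retry
T1 LOAD — after: cnt=7, r=7 — load
T1 CAS — after: cnt=8, r=7 — ok
T1 LOAD — after: cnt=8, r=8 — load
T1 CAS — after: cnt=9, r=8 — ok

B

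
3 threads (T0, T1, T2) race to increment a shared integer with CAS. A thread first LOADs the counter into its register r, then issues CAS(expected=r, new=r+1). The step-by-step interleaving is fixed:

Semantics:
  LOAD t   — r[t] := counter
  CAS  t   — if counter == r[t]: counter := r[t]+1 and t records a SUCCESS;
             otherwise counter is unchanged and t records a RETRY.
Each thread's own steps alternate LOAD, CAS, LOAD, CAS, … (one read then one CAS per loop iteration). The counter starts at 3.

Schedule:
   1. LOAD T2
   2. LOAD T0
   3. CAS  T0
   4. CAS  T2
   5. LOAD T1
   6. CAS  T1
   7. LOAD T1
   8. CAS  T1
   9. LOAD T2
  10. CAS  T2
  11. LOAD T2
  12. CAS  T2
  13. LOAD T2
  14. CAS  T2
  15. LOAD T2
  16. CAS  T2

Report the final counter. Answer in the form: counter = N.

counter = 10

step 1: T2 LOAD ⇒ load; ctr=3 reg=3
step 2: T0 LOAD ⇒ load; ctr=3 reg=3
step 3: T0 CAS ⇒ ok; ctr=4 reg=3
step 4: T2 CAS ⇒ retry; ctr=4 reg=3
step 5: T1 LOAD ⇒ load; ctr=4 reg=4
step 6: T1 CAS ⇒ ok; ctr=5 reg=4
step 7: T1 LOAD ⇒ load; ctr=5 reg=5
step 8: T1 CAS ⇒ ok; ctr=6 reg=5
step 9: T2 LOAD ⇒ load; ctr=6 reg=6
step 10: T2 CAS ⇒ ok; ctr=7 reg=6
step 11: T2 LOAD ⇒ load; ctr=7 reg=7
step 12: T2 CAS ⇒ ok; ctr=8 reg=7
step 13: T2 LOAD ⇒ load; ctr=8 reg=8
step 14: T2 CAS ⇒ ok; ctr=9 reg=8
step 15: T2 LOAD ⇒ load; ctr=9 reg=9
step 16: T2 CAS ⇒ ok; ctr=10 reg=9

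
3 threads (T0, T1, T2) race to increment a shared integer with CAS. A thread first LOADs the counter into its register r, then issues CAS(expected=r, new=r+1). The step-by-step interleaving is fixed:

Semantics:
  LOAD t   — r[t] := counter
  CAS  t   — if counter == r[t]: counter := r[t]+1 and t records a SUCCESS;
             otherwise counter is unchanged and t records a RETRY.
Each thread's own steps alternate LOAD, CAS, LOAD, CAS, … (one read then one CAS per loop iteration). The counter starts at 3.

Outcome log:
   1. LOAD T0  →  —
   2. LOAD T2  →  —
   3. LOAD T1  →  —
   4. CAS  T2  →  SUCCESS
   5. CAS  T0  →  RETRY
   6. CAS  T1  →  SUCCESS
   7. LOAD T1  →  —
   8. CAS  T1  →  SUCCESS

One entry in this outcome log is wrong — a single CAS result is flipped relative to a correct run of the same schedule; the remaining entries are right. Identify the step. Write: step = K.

step = 6

Re-executing:
1. LOAD T0 → mem=3 r[T0]=3 [LOAD]
2. LOAD T2 → mem=3 r[T2]=3 [LOAD]
3. LOAD T1 → mem=3 r[T1]=3 [LOAD]
4. CAS T2 → mem=4 r[T2]=3 [OK]
5. CAS T0 → mem=4 r[T0]=3 [RETRY]
6. CAS T1 → mem=4 r[T1]=3 [RETRY]
7. LOAD T1 → mem=4 r[T1]=4 [LOAD]
8. CAS T1 → mem=5 r[T1]=4 [OK]
Mismatch at 6.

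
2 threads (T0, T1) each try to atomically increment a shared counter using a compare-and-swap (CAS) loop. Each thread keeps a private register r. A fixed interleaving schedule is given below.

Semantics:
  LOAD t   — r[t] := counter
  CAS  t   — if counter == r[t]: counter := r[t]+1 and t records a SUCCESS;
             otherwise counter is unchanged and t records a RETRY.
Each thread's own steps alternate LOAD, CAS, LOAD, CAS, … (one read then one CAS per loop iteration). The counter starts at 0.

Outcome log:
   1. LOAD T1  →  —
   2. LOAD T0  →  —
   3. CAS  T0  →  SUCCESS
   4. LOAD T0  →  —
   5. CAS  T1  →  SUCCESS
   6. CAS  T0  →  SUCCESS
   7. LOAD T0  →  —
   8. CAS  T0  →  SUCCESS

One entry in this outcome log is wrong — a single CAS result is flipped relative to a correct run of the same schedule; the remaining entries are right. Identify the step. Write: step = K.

step = 5

Correct run:
1. LOAD T1 → mem=0 r[T1]=0 [LOAD]
2. LOAD T0 → mem=0 r[T0]=0 [LOAD]
3. CAS T0 → mem=1 r[T0]=0 [OK]
4. LOAD T0 → mem=1 r[T0]=1 [LOAD]
5. CAS T1 → mem=1 r[T1]=0 [RETRY]
6. CAS T0 → mem=2 r[T0]=1 [OK]
7. LOAD T0 → mem=2 r[T0]=2 [LOAD]
8. CAS T0 → mem=3 r[T0]=2 [OK]
Mismatch at 5.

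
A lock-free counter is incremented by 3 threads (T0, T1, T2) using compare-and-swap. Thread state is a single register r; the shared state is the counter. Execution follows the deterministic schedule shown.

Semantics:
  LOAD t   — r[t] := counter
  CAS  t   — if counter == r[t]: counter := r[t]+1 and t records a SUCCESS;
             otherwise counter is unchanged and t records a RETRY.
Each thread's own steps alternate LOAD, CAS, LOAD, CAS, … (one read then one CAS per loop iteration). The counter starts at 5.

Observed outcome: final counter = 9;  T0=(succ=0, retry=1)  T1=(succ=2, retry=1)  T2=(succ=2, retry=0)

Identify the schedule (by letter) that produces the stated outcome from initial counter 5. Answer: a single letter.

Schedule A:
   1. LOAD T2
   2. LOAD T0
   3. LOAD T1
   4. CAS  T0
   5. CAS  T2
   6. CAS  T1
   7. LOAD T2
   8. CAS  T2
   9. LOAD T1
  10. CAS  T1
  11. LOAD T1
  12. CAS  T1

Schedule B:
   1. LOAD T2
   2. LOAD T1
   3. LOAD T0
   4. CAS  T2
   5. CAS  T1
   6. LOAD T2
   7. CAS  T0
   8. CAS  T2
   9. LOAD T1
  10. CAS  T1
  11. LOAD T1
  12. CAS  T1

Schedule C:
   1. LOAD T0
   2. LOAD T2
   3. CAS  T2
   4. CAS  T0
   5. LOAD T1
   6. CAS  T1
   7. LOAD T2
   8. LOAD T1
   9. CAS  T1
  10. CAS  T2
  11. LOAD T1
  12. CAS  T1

B

Run B:
#1 T2 reads 5
#2 T1 reads 5
#3 T0 reads 5
#4 T2 CAS(5→6) writes; counter now 6
#5 T1 CAS(5→6) fails; counter now 6
#6 T2 reads 6
#7 T0 CAS(5→6) fails; counter now 6
#8 T2 CAS(6→7) writes; counter now 7
#9 T1 reads 7
#10 T1 CAS(7→8) writes; counter now 8
#11 T1 reads 8
#12 T1 CAS(8→9) writes; counter now 9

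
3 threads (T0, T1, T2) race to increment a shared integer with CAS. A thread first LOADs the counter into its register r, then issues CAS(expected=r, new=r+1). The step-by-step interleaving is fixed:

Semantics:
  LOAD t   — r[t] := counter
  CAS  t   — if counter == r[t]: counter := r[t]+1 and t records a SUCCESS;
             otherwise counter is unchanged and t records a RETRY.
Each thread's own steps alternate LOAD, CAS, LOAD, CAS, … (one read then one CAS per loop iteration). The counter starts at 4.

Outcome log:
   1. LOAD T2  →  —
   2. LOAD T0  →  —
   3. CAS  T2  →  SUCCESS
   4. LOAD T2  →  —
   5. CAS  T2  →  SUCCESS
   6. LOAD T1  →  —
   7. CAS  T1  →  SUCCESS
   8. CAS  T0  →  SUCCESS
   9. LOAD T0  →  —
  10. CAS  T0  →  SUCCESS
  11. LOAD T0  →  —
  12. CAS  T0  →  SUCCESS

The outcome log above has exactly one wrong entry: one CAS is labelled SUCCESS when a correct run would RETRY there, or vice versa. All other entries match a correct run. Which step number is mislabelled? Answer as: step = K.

Correct run:
step 1: T2 LOAD ⇒ load; ctr=4 reg=4
step 2: T0 LOAD ⇒ load; ctr=4 reg=4
step 3: T2 CAS ⇒ ok; ctr=5 reg=4
step 4: T2 LOAD ⇒ load; ctr=5 reg=5
step 5: T2 CAS ⇒ ok; ctr=6 reg=5
step 6: T1 LOAD ⇒ load; ctr=6 reg=6
step 7: T1 CAS ⇒ ok; ctr=7 reg=6
step 8: T0 CAS ⇒ retry; ctr=7 reg=4
step 9: T0 LOAD ⇒ load; ctr=7 reg=7
step 10: T0 CAS ⇒ ok; ctr=8 reg=7
step 11: T0 LOAD ⇒ load; ctr=8 reg=8
step 12: T0 CAS ⇒ ok; ctr=9 reg=8
Mismatch at 8.

step = 8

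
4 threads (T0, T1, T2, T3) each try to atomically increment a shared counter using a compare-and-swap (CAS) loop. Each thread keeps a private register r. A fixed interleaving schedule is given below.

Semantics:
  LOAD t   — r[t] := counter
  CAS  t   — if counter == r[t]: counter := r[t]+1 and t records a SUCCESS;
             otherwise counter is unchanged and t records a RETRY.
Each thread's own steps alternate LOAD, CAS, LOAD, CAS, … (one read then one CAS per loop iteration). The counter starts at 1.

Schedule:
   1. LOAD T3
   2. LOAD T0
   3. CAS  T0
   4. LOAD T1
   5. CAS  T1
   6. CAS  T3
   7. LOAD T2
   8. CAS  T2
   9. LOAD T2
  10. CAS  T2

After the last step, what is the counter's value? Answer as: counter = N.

   1) LOAD T3:  M=1  r_T3=1
   2) LOAD T0:  M=1  r_T0=1
   3) CAS  T0:  M=2  r_T0=1 ✓
   4) LOAD T1:  M=2  r_T1=2
   5) CAS  T1:  M=3  r_T1=2 ✓
   6) CAS  T3:  M=3  r_T3=1 ✗
   7) LOAD T2:  M=3  r_T2=3
   8) CAS  T2:  M=4  r_T2=3 ✓
   9) LOAD T2:  M=4  r_T2=4
  10) CAS  T2:  M=5  r_T2=4 ✓

counter = 5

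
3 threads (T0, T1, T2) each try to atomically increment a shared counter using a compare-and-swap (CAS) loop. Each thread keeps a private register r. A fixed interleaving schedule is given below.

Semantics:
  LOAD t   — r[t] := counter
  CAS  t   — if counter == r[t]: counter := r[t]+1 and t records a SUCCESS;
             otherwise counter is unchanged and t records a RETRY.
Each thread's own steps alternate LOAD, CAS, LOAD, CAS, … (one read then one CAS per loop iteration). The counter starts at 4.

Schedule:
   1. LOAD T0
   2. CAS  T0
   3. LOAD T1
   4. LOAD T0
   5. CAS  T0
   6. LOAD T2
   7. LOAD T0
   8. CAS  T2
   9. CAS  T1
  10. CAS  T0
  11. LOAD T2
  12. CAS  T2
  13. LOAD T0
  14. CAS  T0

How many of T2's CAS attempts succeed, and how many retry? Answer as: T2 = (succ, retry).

T2 = (2, 0)

T0 LOAD — after: cnt=4, r=4 — load
T0 CAS — after: cnt=5, r=4 — ok
T1 LOAD — after: cnt=5, r=5 — load
T0 LOAD — after: cnt=5, r=5 — load
T0 CAS — after: cnt=6, r=5 — ok
T2 LOAD — after: cnt=6, r=6 — load
T0 LOAD — after: cnt=6, r=6 — load
T2 CAS — after: cnt=7, r=6 — ok
T1 CAS — after: cnt=7, r=5 — retry
T0 CAS — after: cnt=7, r=6 — retry
T2 LOAD — after: cnt=7, r=7 — load
T2 CAS — after: cnt=8, r=7 — ok
T0 LOAD — after: cnt=8, r=8 — load
T0 CAS — after: cnt=9, r=8 — ok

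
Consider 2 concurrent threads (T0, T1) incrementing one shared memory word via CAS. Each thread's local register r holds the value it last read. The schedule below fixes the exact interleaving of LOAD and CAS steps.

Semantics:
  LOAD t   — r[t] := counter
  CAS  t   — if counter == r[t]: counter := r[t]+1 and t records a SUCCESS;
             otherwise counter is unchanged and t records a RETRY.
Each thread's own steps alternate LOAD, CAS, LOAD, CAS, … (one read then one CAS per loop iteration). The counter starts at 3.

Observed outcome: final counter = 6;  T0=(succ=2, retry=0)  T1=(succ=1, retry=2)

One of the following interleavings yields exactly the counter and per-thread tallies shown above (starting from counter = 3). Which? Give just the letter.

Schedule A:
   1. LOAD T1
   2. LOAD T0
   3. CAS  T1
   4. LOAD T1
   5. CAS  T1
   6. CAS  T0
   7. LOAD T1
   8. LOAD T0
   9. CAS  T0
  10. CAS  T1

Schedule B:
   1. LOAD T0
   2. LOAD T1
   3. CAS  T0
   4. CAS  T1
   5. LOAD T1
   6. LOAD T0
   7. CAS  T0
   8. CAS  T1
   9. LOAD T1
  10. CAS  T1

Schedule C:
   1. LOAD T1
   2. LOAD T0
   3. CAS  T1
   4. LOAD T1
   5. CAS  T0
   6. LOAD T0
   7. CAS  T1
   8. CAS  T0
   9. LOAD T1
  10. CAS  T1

B

Tracing schedule B:
   1) LOAD T0:  M=3  r_T0=3
   2) LOAD T1:  M=3  r_T1=3
   3) CAS  T0:  M=4  r_T0=3 ✓
   4) CAS  T1:  M=4  r_T1=3 ✗
   5) LOAD T1:  M=4  r_T1=4
   6) LOAD T0:  M=4  r_T0=4
   7) CAS  T0:  M=5  r_T0=4 ✓
   8) CAS  T1:  M=5  r_T1=4 ✗
   9) LOAD T1:  M=5  r_T1=5
  10) CAS  T1:  M=6  r_T1=5 ✓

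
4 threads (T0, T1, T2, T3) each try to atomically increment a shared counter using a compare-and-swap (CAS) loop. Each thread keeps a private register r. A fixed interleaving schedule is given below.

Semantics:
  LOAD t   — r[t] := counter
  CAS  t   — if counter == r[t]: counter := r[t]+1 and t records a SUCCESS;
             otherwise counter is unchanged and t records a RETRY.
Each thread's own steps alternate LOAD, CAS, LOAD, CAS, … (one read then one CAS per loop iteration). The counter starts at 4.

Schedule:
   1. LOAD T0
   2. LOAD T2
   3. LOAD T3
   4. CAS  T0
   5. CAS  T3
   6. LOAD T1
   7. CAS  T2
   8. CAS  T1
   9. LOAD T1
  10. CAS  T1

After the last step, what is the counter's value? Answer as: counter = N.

#1 T0 reads 4
#2 T2 reads 4
#3 T3 reads 4
#4 T0 CAS(4→5) writes; counter now 5
#5 T3 CAS(4→5) fails; counter now 5
#6 T1 reads 5
#7 T2 CAS(4→5) fails; counter now 5
#8 T1 CAS(5→6) writes; counter now 6
#9 T1 reads 6
#10 T1 CAS(6→7) writes; counter now 7

counter = 7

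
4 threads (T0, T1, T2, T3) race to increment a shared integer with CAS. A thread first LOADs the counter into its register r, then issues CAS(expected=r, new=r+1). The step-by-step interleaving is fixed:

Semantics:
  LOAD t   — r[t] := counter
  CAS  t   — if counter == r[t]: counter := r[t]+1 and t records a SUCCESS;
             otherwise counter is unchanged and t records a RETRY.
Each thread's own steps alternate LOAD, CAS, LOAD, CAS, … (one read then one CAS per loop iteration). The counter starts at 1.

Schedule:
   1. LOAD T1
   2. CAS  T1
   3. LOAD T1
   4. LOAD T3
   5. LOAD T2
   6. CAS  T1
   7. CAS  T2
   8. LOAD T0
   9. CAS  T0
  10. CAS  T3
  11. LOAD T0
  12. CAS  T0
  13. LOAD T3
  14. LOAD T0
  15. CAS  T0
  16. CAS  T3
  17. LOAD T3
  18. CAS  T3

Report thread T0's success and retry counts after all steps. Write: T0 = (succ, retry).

T0 = (3, 0)

#1 T1 reads 1
#2 T1 CAS(1→2) writes; counter now 2
#3 T1 reads 2
#4 T3 reads 2
#5 T2 reads 2
#6 T1 CAS(2→3) writes; counter now 3
#7 T2 CAS(2→3) fails; counter now 3
#8 T0 reads 3
#9 T0 CAS(3→4) writes; counter now 4
#10 T3 CAS(2→3) fails; counter now 4
#11 T0 reads 4
#12 T0 CAS(4→5) writes; counter now 5
#13 T3 reads 5
#14 T0 reads 5
#15 T0 CAS(5→6) writes; counter now 6
#16 T3 CAS(5→6) fails; counter now 6
#17 T3 reads 6
#18 T3 CAS(6→7) writes; counter now 7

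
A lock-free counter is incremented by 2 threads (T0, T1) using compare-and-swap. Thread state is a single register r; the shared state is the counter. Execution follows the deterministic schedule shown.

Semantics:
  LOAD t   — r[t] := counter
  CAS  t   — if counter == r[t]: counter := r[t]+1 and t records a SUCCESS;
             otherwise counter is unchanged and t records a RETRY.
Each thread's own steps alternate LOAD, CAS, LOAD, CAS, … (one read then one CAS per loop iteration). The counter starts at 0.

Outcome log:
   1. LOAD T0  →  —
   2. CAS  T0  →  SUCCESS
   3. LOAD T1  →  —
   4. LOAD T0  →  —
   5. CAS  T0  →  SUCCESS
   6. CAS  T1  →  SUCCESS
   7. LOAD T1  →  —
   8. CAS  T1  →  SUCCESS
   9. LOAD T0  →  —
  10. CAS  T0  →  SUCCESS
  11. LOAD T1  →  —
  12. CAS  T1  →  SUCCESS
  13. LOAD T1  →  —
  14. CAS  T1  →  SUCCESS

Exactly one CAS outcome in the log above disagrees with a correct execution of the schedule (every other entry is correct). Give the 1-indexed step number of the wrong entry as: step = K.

Correct run:
#1 T0 reads 0
#2 T0 CAS(0→1) writes; counter now 1
#3 T1 reads 1
#4 T0 reads 1
#5 T0 CAS(1→2) writes; counter now 2
#6 T1 CAS(1→2) fails; counter now 2
#7 T1 reads 2
#8 T1 CAS(2→3) writes; counter now 3
#9 T0 reads 3
#10 T0 CAS(3→4) writes; counter now 4
#11 T1 reads 4
#12 T1 CAS(4→5) writes; counter now 5
#13 T1 reads 5
#14 T1 CAS(5→6) writes; counter now 6
Flip is step 6.

step = 6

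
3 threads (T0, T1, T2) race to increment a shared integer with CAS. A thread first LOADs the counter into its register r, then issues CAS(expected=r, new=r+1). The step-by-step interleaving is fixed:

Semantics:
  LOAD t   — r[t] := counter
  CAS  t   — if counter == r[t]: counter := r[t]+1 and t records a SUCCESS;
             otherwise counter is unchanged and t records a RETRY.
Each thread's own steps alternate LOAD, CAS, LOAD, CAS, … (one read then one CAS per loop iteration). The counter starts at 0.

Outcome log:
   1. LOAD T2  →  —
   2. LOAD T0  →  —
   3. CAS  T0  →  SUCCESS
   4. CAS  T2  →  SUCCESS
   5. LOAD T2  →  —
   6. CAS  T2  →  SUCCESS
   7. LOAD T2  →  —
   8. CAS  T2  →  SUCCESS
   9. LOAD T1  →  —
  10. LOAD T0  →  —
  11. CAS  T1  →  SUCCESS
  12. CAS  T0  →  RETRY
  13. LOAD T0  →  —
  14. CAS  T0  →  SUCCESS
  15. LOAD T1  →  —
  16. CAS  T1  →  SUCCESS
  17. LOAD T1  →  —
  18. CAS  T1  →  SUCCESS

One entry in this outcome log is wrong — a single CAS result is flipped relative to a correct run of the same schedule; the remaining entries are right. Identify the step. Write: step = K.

step = 4

Reference trace:
step 1: T2 LOAD ⇒ load; ctr=0 reg=0
step 2: T0 LOAD ⇒ load; ctr=0 reg=0
step 3: T0 CAS ⇒ ok; ctr=1 reg=0
step 4: T2 CAS ⇒ retry; ctr=1 reg=0
step 5: T2 LOAD ⇒ load; ctr=1 reg=1
step 6: T2 CAS ⇒ ok; ctr=2 reg=1
step 7: T2 LOAD ⇒ load; ctr=2 reg=2
step 8: T2 CAS ⇒ ok; ctr=3 reg=2
step 9: T1 LOAD ⇒ load; ctr=3 reg=3
step 10: T0 LOAD ⇒ load; ctr=3 reg=3
step 11: T1 CAS ⇒ ok; ctr=4 reg=3
step 12: T0 CAS ⇒ retry; ctr=4 reg=3
step 13: T0 LOAD ⇒ load; ctr=4 reg=4
step 14: T0 CAS ⇒ ok; ctr=5 reg=4
step 15: T1 LOAD ⇒ load; ctr=5 reg=5
step 16: T1 CAS ⇒ ok; ctr=6 reg=5
step 17: T1 LOAD ⇒ load; ctr=6 reg=6
step 18: T1 CAS ⇒ ok; ctr=7 reg=6
Flip is step 4.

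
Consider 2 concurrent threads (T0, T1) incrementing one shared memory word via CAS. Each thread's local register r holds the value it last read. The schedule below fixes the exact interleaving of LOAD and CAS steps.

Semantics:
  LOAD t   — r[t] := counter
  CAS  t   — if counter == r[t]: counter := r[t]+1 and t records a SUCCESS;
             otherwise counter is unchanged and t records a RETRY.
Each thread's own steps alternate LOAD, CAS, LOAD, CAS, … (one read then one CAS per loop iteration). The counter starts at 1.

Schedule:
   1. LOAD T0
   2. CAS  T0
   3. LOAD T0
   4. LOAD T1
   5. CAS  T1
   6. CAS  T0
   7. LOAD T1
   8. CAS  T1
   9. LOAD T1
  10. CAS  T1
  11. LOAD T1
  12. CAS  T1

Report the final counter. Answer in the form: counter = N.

counter = 6

1. LOAD T0 → mem=1 r[T0]=1 [LOAD]
2. CAS T0 → mem=2 r[T0]=1 [OK]
3. LOAD T0 → mem=2 r[T0]=2 [LOAD]
4. LOAD T1 → mem=2 r[T1]=2 [LOAD]
5. CAS T1 → mem=3 r[T1]=2 [OK]
6. CAS T0 → mem=3 r[T0]=2 [RETRY]
7. LOAD T1 → mem=3 r[T1]=3 [LOAD]
8. CAS T1 → mem=4 r[T1]=3 [OK]
9. LOAD T1 → mem=4 r[T1]=4 [LOAD]
10. CAS T1 → mem=5 r[T1]=4 [OK]
11. LOAD T1 → mem=5 r[T1]=5 [LOAD]
12. CAS T1 → mem=6 r[T1]=5 [OK]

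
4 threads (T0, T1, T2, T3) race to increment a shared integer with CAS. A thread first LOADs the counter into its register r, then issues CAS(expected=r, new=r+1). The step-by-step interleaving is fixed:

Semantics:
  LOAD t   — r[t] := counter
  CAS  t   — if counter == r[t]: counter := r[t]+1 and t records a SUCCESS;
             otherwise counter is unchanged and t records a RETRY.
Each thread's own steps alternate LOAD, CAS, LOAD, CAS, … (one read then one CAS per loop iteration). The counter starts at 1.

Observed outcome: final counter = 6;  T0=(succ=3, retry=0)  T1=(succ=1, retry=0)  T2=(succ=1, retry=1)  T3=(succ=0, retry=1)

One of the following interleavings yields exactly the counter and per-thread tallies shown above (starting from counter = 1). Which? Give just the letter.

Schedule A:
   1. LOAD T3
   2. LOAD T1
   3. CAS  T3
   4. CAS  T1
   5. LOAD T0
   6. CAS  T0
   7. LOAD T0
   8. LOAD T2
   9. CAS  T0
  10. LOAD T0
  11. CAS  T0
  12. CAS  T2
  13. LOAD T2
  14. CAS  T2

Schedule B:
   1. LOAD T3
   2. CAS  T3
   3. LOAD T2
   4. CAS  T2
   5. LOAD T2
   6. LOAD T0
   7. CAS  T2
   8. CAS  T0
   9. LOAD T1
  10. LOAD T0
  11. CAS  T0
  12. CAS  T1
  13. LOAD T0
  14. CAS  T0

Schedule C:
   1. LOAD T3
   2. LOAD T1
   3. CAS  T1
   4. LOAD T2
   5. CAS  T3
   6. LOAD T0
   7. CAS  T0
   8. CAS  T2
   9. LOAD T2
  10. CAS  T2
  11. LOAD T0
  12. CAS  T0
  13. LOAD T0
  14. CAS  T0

C

Tracing schedule C:
[1] T3.load  rd  (counter 1, T3.r 1)
[2] T1.load  rd  (counter 1, T1.r 1)
[3] T1.cas  hit  (counter 2, T1.r 1)
[4] T2.load  rd  (counter 2, T2.r 2)
[5] T3.cas  miss  (counter 2, T3.r 1)
[6] T0.load  rd  (counter 2, T0.r 2)
[7] T0.cas  hit  (counter 3, T0.r 2)
[8] T2.cas  miss  (counter 3, T2.r 2)
[9] T2.load  rd  (counter 3, T2.r 3)
[10] T2.cas  hit  (counter 4, T2.r 3)
[11] T0.load  rd  (counter 4, T0.r 4)
[12] T0.cas  hit  (counter 5, T0.r 4)
[13] T0.load  rd  (counter 5, T0.r 5)
[14] T0.cas  hit  (counter 6, T0.r 5)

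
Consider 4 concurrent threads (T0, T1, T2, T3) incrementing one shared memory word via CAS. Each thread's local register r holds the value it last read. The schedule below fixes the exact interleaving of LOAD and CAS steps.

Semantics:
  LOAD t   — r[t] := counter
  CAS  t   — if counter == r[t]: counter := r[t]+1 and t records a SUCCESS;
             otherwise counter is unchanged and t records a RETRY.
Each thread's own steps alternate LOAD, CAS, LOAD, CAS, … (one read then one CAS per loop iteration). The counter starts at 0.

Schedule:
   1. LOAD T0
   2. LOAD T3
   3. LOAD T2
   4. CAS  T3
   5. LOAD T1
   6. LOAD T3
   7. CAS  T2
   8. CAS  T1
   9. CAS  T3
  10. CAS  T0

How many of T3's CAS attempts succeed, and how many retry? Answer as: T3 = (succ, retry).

1. LOAD T0 → mem=0 r[T0]=0 [LOAD]
2. LOAD T3 → mem=0 r[T3]=0 [LOAD]
3. LOAD T2 → mem=0 r[T2]=0 [LOAD]
4. CAS T3 → mem=1 r[T3]=0 [OK]
5. LOAD T1 → mem=1 r[T1]=1 [LOAD]
6. LOAD T3 → mem=1 r[T3]=1 [LOAD]
7. CAS T2 → mem=1 r[T2]=0 [RETRY]
8. CAS T1 → mem=2 r[T1]=1 [OK]
9. CAS T3 → mem=2 r[T3]=1 [RETRY]
10. CAS T0 → mem=2 r[T0]=0 [RETRY]

T3 = (1, 1)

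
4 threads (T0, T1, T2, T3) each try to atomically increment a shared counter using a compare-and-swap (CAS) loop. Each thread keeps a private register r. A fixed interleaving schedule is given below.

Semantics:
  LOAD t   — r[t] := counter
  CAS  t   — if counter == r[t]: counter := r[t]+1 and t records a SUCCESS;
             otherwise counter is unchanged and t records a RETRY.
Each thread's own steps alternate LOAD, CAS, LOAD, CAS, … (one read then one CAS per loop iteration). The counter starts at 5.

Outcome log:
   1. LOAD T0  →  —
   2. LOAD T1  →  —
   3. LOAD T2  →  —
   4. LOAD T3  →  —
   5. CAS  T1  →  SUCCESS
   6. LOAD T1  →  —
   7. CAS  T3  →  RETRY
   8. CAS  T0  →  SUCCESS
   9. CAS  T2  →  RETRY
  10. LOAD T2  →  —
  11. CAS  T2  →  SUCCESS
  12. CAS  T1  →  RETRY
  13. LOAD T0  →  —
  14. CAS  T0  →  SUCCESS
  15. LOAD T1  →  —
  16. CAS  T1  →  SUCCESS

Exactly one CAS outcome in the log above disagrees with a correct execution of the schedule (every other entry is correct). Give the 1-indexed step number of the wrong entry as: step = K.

step = 8

Re-executing:
T0 LOAD — after: cnt=5, r=5 — load
T1 LOAD — after: cnt=5, r=5 — load
T2 LOAD — after: cnt=5, r=5 — load
T3 LOAD — after: cnt=5, r=5 — load
T1 CAS — after: cnt=6, r=5 — ok
T1 LOAD — after: cnt=6, r=6 — load
T3 CAS — after: cnt=6, r=5 — retry
T0 CAS — after: cnt=6, r=5 — retry
T2 CAS — after: cnt=6, r=5 — retry
T2 LOAD — after: cnt=6, r=6 — load
T2 CAS — after: cnt=7, r=6 — ok
T1 CAS — after: cnt=7, r=6 — retry
T0 LOAD — after: cnt=7, r=7 — load
T0 CAS — after: cnt=8, r=7 — ok
T1 LOAD — after: cnt=8, r=8 — load
T1 CAS — after: cnt=9, r=8 — ok
Flip is step 8.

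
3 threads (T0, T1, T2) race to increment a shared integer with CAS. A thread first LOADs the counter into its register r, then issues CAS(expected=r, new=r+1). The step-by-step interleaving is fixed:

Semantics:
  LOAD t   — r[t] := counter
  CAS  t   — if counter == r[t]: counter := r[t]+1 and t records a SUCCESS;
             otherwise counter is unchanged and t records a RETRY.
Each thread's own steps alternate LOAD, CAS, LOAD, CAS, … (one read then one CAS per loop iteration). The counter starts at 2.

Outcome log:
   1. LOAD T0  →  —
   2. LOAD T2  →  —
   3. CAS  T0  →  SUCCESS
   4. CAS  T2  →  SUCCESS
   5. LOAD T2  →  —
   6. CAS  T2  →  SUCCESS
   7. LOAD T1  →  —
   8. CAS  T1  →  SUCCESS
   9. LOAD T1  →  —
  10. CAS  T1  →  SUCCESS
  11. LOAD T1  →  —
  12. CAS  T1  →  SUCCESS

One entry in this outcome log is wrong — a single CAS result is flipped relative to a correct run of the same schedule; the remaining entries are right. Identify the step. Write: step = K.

Correct run:
T0 LOAD — after: cnt=2, r=2 — load
T2 LOAD — after: cnt=2, r=2 — load
T0 CAS — after: cnt=3, r=2 — ok
T2 CAS — after: cnt=3, r=2 — retry
T2 LOAD — after: cnt=3, r=3 — load
T2 CAS — after: cnt=4, r=3 — ok
T1 LOAD — after: cnt=4, r=4 — load
T1 CAS — after: cnt=5, r=4 — ok
T1 LOAD — after: cnt=5, r=5 — load
T1 CAS — after: cnt=6, r=5 — ok
T1 LOAD — after: cnt=6, r=6 — load
T1 CAS — after: cnt=7, r=6 — ok
Mismatch at 4.

step = 4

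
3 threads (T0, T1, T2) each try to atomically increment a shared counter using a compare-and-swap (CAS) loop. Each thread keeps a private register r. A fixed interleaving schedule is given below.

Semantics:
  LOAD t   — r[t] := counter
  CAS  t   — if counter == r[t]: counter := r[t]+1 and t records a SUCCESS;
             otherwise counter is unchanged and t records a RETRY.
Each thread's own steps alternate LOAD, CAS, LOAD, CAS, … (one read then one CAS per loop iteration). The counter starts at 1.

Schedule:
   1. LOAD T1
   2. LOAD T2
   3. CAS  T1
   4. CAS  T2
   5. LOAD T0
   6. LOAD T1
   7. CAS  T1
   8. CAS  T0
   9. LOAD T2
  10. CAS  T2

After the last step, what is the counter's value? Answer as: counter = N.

1. LOAD T1 → mem=1 r[T1]=1 [LOAD]
2. LOAD T2 → mem=1 r[T2]=1 [LOAD]
3. CAS T1 → mem=2 r[T1]=1 [OK]
4. CAS T2 → mem=2 r[T2]=1 [RETRY]
5. LOAD T0 → mem=2 r[T0]=2 [LOAD]
6. LOAD T1 → mem=2 r[T1]=2 [LOAD]
7. CAS T1 → mem=3 r[T1]=2 [OK]
8. CAS T0 → mem=3 r[T0]=2 [RETRY]
9. LOAD T2 → mem=3 r[T2]=3 [LOAD]
10. CAS T2 → mem=4 r[T2]=3 [OK]

counter = 4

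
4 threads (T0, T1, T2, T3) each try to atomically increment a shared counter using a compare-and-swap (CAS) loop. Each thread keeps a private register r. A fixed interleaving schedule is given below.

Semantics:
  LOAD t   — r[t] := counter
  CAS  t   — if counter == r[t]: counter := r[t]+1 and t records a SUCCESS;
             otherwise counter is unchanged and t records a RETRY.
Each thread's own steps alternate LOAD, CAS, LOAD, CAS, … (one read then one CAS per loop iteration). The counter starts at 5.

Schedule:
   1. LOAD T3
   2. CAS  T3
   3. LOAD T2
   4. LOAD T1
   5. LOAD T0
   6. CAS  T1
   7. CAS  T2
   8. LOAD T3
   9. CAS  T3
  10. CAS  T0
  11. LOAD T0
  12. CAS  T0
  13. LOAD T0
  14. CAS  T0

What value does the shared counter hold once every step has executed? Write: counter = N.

counter = 10

[1] T3.load  rd  (counter 5, T3.r 5)
[2] T3.cas  hit  (counter 6, T3.r 5)
[3] T2.load  rd  (counter 6, T2.r 6)
[4] T1.load  rd  (counter 6, T1.r 6)
[5] T0.load  rd  (counter 6, T0.r 6)
[6] T1.cas  hit  (counter 7, T1.r 6)
[7] T2.cas  miss  (counter 7, T2.r 6)
[8] T3.load  rd  (counter 7, T3.r 7)
[9] T3.cas  hit  (counter 8, T3.r 7)
[10] T0.cas  miss  (counter 8, T0.r 6)
[11] T0.load  rd  (counter 8, T0.r 8)
[12] T0.cas  hit  (counter 9, T0.r 8)
[13] T0.load  rd  (counter 9, T0.r 9)
[14] T0.cas  hit  (counter 10, T0.r 9)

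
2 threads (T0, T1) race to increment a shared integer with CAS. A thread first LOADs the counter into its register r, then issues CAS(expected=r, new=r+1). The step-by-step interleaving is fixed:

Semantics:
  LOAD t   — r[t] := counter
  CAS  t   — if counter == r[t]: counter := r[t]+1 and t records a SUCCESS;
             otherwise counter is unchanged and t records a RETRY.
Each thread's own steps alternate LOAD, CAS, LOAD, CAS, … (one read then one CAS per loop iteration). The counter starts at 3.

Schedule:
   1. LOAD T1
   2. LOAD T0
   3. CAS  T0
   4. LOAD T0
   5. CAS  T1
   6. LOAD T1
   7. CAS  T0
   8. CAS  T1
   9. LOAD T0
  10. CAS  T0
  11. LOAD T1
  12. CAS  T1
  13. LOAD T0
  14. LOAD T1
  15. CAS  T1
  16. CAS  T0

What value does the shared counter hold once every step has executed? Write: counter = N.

counter = 8

T1 LOAD — after: cnt=3, r=3 — load
T0 LOAD — after: cnt=3, r=3 — load
T0 CAS — after: cnt=4, r=3 — ok
T0 LOAD — after: cnt=4, r=4 — load
T1 CAS — after: cnt=4, r=3 — retry
T1 LOAD — after: cnt=4, r=4 — load
T0 CAS — after: cnt=5, r=4 — ok
T1 CAS — after: cnt=5, r=4 — retry
T0 LOAD — after: cnt=5, r=5 — load
T0 CAS — after: cnt=6, r=5 — ok
T1 LOAD — after: cnt=6, r=6 — load
T1 CAS — after: cnt=7, r=6 — ok
T0 LOAD — after: cnt=7, r=7 — load
T1 LOAD — after: cnt=7, r=7 — load
T1 CAS — after: cnt=8, r=7 — ok
T0 CAS — after: cnt=8, r=7 — retry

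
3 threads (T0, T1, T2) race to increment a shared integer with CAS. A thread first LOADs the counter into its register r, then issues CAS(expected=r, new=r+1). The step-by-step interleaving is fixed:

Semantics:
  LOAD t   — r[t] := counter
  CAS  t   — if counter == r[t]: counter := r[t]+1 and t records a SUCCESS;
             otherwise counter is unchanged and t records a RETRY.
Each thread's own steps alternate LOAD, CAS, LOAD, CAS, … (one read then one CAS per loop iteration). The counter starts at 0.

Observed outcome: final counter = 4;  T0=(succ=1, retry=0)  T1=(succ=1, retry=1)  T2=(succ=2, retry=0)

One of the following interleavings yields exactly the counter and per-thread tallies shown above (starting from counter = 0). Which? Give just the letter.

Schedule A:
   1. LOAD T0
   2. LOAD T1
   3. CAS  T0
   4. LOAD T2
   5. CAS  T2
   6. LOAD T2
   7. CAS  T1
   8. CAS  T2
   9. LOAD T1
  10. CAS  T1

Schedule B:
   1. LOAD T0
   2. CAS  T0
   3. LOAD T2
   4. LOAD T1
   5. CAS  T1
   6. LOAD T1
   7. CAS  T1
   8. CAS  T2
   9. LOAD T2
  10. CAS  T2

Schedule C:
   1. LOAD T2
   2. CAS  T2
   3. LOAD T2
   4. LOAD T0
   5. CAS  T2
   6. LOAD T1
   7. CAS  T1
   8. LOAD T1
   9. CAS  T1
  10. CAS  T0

A

Simulating candidate A:
   1) LOAD T0:  M=0  r_T0=0
   2) LOAD T1:  M=0  r_T1=0
   3) CAS  T0:  M=1  r_T0=0 ✓
   4) LOAD T2:  M=1  r_T2=1
   5) CAS  T2:  M=2  r_T2=1 ✓
   6) LOAD T2:  M=2  r_T2=2
   7) CAS  T1:  M=2  r_T1=0 ✗
   8) CAS  T2:  M=3  r_T2=2 ✓
   9) LOAD T1:  M=3  r_T1=3
  10) CAS  T1:  M=4  r_T1=3 ✓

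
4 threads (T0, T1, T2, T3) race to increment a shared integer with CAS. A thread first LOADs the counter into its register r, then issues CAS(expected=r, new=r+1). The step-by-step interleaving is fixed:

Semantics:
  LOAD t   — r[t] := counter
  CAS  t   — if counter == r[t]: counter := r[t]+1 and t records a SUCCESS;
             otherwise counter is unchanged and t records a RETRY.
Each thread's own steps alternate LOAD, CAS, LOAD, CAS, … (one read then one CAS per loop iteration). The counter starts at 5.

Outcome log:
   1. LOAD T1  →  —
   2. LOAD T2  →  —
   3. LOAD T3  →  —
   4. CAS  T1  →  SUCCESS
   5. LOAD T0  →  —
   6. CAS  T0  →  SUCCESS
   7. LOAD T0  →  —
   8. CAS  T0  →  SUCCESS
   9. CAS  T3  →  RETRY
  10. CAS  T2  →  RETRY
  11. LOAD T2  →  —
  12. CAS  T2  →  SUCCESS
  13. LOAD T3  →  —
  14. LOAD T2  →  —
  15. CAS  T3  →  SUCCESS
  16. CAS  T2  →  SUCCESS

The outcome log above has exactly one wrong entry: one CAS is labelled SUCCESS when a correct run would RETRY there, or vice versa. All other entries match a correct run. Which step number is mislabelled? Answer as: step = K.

step = 16

Correct run:
step 1: T1 LOAD ⇒ load; ctr=5 reg=5
step 2: T2 LOAD ⇒ load; ctr=5 reg=5
step 3: T3 LOAD ⇒ load; ctr=5 reg=5
step 4: T1 CAS ⇒ ok; ctr=6 reg=5
step 5: T0 LOAD ⇒ load; ctr=6 reg=6
step 6: T0 CAS ⇒ ok; ctr=7 reg=6
step 7: T0 LOAD ⇒ load; ctr=7 reg=7
step 8: T0 CAS ⇒ ok; ctr=8 reg=7
step 9: T3 CAS ⇒ retry; ctr=8 reg=5
step 10: T2 CAS ⇒ retry; ctr=8 reg=5
step 11: T2 LOAD ⇒ load; ctr=8 reg=8
step 12: T2 CAS ⇒ ok; ctr=9 reg=8
step 13: T3 LOAD ⇒ load; ctr=9 reg=9
step 14: T2 LOAD ⇒ load; ctr=9 reg=9
step 15: T3 CAS ⇒ ok; ctr=10 reg=9
step 16: T2 CAS ⇒ retry; ctr=10 reg=9
Mismatch at 16.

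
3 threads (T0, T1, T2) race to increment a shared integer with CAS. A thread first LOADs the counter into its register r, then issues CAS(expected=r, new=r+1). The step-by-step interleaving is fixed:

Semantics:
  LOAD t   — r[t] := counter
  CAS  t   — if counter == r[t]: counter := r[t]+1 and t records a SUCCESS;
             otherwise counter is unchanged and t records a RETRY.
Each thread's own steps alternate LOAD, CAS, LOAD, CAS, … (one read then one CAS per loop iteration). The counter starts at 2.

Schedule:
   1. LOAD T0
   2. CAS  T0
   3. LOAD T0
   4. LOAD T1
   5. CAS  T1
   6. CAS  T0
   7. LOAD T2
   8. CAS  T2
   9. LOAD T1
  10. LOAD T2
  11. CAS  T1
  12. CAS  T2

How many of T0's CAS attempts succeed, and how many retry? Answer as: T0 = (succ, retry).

T0 = (1, 1)

T0 LOAD — after: cnt=2, r=2 — load
T0 CAS — after: cnt=3, r=2 — ok
T0 LOAD — after: cnt=3, r=3 — load
T1 LOAD — after: cnt=3, r=3 — load
T1 CAS — after: cnt=4, r=3 — ok
T0 CAS — after: cnt=4, r=3 — retry
T2 LOAD — after: cnt=4, r=4 — load
T2 CAS — after: cnt=5, r=4 — ok
T1 LOAD — after: cnt=5, r=5 — load
T2 LOAD — after: cnt=5, r=5 — load
T1 CAS — after: cnt=6, r=5 — ok
T2 CAS — after: cnt=6, r=5 — retry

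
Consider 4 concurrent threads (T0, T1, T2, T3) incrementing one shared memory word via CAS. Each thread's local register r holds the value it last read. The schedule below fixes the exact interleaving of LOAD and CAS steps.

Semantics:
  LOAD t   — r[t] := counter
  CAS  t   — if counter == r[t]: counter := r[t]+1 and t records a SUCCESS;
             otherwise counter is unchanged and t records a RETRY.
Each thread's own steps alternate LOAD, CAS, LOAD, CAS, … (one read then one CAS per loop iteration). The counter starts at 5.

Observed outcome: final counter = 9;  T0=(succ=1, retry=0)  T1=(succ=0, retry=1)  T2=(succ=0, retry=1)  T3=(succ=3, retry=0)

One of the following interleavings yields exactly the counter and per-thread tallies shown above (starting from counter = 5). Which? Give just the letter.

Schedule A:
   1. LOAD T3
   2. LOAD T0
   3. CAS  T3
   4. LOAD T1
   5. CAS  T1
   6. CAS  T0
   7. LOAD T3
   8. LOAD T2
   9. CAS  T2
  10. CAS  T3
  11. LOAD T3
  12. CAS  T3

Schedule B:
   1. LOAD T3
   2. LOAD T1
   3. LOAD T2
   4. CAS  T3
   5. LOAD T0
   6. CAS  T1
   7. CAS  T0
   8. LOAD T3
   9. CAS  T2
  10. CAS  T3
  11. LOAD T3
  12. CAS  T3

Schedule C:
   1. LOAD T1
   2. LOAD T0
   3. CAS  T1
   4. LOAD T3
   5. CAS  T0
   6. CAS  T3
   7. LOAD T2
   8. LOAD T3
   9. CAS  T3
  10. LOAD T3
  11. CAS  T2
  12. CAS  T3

Run B:
[1] T3.load  rd  (counter 5, T3.r 5)
[2] T1.load  rd  (counter 5, T1.r 5)
[3] T2.load  rd  (counter 5, T2.r 5)
[4] T3.cas  hit  (counter 6, T3.r 5)
[5] T0.load  rd  (counter 6, T0.r 6)
[6] T1.cas  miss  (counter 6, T1.r 5)
[7] T0.cas  hit  (counter 7, T0.r 6)
[8] T3.load  rd  (counter 7, T3.r 7)
[9] T2.cas  miss  (counter 7, T2.r 5)
[10] T3.cas  hit  (counter 8, T3.r 7)
[11] T3.load  rd  (counter 8, T3.r 8)
[12] T3.cas  hit  (counter 9, T3.r 8)

B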